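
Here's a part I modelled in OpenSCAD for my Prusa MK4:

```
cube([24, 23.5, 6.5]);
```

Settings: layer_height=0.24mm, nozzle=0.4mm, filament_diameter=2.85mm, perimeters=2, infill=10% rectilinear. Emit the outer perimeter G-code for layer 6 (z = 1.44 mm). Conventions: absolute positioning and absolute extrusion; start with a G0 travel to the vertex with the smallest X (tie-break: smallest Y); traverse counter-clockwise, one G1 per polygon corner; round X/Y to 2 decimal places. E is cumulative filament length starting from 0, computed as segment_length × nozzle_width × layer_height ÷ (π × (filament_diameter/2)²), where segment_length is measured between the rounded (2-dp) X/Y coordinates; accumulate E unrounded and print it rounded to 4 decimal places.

G0 X0.00 Y0.00 Z1.44
G1 X24.00 Y0.00 E0.3612
G1 X24.00 Y23.50 E0.7148
G1 X0.00 Y23.50 E1.0760
G1 X0.00 Y0.00 E1.4296

At z = 1.44 mm: the cube is present — its section is the full 24×23.5 rectangle. The outline is a single polygon with 4 vertices. Extrusion per mm of travel: 0.4 × 0.24 / (π × 1.425²) = 0.015048. Accumulating E over each segment gives final E = 1.4296.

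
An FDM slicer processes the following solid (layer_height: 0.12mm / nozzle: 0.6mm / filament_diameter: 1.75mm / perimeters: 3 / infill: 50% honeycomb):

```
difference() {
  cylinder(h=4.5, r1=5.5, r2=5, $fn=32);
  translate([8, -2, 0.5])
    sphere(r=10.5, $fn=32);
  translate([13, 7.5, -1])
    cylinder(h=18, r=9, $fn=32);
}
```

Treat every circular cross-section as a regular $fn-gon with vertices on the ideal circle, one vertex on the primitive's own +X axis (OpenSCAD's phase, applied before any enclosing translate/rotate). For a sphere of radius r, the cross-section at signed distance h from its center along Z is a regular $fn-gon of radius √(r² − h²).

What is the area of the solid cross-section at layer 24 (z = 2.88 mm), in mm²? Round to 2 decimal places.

26.47 mm²

At z = 2.88 mm: the cone contributes a regular 32-gon of circumradius 5.180 (interpolated between r1=5.5 and r2=5 at t=0.640) (area = (32/2)·5.180²·sin(360°/32) = 83.76 mm²); the sphere at (8, -2): section is a regular 32-gon, circumradius = √(r²−h²) = √(10.5²−2.38²) = 10.227 (area = (32/2)·10.227²·sin(360°/32) = 326.46 mm²); the r=9 cylinder at (13, 7.5) gives a regular 32-gon of circumradius 9 (constant along its height) (area = (32/2)·9.000²·sin(360°/32) = 252.84 mm²); Subtracting the remaining from the first: starting from the cone (83.76 mm²), the r=10.5 sphere at (8, -2) partially overlaps it — only the 57.29 mm² overlap (of its 326.46 mm²) is removed, clipping the outline; the r=9 cylinder at (13, 7.5) misses the remaining region (no effect) — area = 26.47 mm². Overall, the cross-section is a single solid region. Net area = 26.47 mm².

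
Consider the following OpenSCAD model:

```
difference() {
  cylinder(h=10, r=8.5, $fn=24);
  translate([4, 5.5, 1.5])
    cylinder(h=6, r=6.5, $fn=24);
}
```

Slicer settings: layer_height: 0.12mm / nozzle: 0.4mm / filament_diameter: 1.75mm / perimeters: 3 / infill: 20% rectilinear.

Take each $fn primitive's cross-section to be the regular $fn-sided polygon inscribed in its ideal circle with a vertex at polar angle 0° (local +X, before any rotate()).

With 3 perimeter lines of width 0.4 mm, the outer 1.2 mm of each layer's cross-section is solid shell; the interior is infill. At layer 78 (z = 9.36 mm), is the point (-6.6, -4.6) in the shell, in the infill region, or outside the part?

shell

At z = 9.36 mm: the cylinder: section is a regular 24-gon, circumradius r=8.5; the cylinder at (4, 5.5) is absent (z outside [1.5, 7.5]); Taking the first minus the rest: none of the subtracted shapes is present at this height, so the r=8.5 cylinder is unchanged — 1 connected region. Overall, the cross-section is a single solid region. The nearest boundary edge runs (-7.36, -4.25)→(-6.01, -6.01); distance from the point to it = 0.39 mm. The point is inside the cross-section, 0.39 mm from the nearest boundary — within the 1.2 mm shell band (3 × 0.4).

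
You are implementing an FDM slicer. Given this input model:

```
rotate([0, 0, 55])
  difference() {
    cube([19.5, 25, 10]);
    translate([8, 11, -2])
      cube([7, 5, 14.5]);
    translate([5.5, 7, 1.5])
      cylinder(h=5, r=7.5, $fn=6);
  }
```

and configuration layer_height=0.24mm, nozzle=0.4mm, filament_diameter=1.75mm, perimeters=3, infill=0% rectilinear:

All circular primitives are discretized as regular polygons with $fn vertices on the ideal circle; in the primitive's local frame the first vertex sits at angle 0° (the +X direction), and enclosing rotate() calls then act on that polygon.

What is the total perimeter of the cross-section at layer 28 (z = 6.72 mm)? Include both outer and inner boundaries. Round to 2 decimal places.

At z = 6.72 mm: the cube is present — its section is the full 19.5×25 rectangle (perimeter 89.00 mm); the 7×5 cube at (8, 11) contributes its full rectangle (perimeter 24.00 mm); the cylinder at (5.5, 7) is absent (z outside [1.5, 6.5]); Subtracting the remaining from the first: starting from the 19.5×25 cube, the 7×5 cube at (8, 11) lies wholly inside it (removes its full 35.00 mm² and its 24.00 mm outline becomes a hole wall) — boundary (outer + 1 inner loop) = 113.00 mm; (rotated 55° about Z; rotation is an isometry so areas/perimeters/island counts are preserved). Overall, the cross-section is one region with 1 hole. Total boundary length (outer + inner) = 113.00 mm.

113.00 mm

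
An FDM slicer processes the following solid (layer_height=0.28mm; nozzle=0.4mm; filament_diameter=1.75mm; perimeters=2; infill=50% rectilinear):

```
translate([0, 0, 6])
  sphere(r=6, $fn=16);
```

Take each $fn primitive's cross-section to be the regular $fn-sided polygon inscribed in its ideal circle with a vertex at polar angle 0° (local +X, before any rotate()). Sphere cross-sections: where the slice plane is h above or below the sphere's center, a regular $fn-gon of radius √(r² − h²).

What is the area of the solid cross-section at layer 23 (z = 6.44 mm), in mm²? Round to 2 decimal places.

At z = 6.44 mm: the sphere: section is a regular 16-gon, circumradius = √(r²−h²) = √(6²−0.44²) = 5.984 (area = (16/2)·5.984²·sin(360°/16) = 109.62 mm²). Overall, the cross-section is a single solid region. Net area = 109.62 mm².

109.62 mm²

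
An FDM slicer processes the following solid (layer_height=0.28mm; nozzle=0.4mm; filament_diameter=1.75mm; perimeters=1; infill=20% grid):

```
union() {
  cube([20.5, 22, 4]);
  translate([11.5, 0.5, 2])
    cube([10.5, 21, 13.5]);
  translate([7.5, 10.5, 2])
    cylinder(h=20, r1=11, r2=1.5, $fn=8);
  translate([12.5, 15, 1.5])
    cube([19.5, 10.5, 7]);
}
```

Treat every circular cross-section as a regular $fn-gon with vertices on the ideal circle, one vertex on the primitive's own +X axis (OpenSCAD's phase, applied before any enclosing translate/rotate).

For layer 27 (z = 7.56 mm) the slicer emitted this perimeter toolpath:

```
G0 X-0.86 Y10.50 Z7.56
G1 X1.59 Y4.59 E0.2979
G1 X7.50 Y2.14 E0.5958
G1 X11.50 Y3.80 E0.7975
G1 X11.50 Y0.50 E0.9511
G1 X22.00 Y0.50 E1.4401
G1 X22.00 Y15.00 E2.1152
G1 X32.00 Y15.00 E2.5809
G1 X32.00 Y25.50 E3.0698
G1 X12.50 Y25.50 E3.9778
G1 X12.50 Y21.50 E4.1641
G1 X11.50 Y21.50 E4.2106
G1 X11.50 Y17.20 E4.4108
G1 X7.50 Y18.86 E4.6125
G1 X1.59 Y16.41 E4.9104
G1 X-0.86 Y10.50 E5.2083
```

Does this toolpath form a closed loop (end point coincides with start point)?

Start point (G0): (-0.86, 10.50). End point (last G1): the path returns to the start — closed.

yes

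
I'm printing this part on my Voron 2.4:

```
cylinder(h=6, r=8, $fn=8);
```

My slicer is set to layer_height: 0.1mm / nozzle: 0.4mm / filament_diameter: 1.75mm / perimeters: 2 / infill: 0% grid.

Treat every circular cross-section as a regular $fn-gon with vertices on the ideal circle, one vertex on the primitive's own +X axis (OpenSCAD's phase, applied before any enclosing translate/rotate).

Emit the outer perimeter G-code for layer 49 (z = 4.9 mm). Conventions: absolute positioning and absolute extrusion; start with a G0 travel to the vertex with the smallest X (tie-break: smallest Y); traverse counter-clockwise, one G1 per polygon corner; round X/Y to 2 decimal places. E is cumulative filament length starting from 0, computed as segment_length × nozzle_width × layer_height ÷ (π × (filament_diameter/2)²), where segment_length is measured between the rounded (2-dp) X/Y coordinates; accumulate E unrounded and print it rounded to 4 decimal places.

At z = 4.9 mm: the r=8 cylinder contributes a regular 8-gon of circumradius 8. The outline is a single polygon with 8 vertices. Extrusion per mm of travel: 0.4 × 0.1 / (π × 0.875²) = 0.016630. Accumulating E over each segment gives final E = 0.8148.

G0 X-8.00 Y0.00 Z4.90
G1 X-5.66 Y-5.66 E0.1019
G1 X0.00 Y-8.00 E0.2037
G1 X5.66 Y-5.66 E0.3056
G1 X8.00 Y0.00 E0.4074
G1 X5.66 Y5.66 E0.5093
G1 X0.00 Y8.00 E0.6111
G1 X-5.66 Y5.66 E0.7130
G1 X-8.00 Y0.00 E0.8148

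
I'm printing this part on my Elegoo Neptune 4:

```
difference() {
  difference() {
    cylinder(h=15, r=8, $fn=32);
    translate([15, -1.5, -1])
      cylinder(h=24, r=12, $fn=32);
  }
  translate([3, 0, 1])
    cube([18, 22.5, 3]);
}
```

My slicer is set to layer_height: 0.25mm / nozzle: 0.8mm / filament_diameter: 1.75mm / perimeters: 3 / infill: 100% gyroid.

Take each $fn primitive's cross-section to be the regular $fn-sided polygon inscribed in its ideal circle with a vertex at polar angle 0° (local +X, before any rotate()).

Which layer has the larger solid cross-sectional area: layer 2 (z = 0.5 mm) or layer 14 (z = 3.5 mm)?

layer 2 (z = 0.5 mm)

Layer 2 (z = 0.5): the r=8 cylinder contributes a regular 32-gon of circumradius 8 (area = (32/2)·8.000²·sin(360°/32) = 199.77 mm²); the r=12 cylinder at (15, -1.5) contributes a regular 32-gon of circumradius 12 (area = (32/2)·12.000²·sin(360°/32) = 449.49 mm²); After the difference (first − rest): starting from the r=8 cylinder (199.77 mm²), the r=12 cylinder at (15, -1.5) partially overlaps it — only the 42.22 mm² overlap (of its 449.49 mm²) is removed, clipping the outline — area = 157.55 mm²; the cube at (3, 0) does not reach this height (z outside [1, 4]); Taking the first minus the rest: none of the subtracted shapes is present at this height, so that combined region is unchanged — area = 157.55 mm². So its area = 157.55 mm². Layer 14 (z = 3.5): the cylinder: section is a regular 32-gon, circumradius r=8 (area = (32/2)·8.000²·sin(360°/32) = 199.77 mm²); the r=12 cylinder at (15, -1.5) contributes a regular 32-gon of circumradius 12 (area = (32/2)·12.000²·sin(360°/32) = 449.49 mm²); Taking the first minus the rest: starting from the r=8 cylinder (199.77 mm²), the r=12 cylinder at (15, -1.5) partially overlaps it — only the 42.22 mm² overlap (of its 449.49 mm²) is removed, clipping the outline — area = 157.55 mm²; the cube at (3, 0) is present — its section is the full 18×22.5 rectangle (area 405.00 mm²); Subtracting the remaining from the first: starting from the result so far (157.55 mm²), the 18×22.5 cube at (3, 0) partially overlaps it — only the 8.17 mm² overlap (of its 405.00 mm²) is removed, clipping the outline — area = 149.38 mm². So its area = 149.38 mm². Layer 2 is larger (157.55 vs 149.38 mm²).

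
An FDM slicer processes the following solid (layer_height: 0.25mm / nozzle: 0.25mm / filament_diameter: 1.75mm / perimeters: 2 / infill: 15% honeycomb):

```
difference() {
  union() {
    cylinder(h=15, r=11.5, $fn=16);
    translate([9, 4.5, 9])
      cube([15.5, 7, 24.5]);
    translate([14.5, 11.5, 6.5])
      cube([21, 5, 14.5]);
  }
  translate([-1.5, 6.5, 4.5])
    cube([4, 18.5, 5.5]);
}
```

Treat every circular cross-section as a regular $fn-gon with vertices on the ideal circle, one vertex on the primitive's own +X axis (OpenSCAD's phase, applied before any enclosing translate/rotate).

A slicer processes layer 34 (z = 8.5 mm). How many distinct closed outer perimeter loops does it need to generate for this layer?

At z = 8.5 mm: the cylinder: section is a regular 16-gon, circumradius r=11.5; the cube at (9, 4.5) is absent (z outside [9, 33.5]); the cube at (14.5, 11.5) (footprint 21×5) is included at this height; Taking the union: the 2 present regions are separate (no shared area or edge), so areas and boundary lengths simply add and each stays a separate island — 2 connected regions; the cube at (-1.5, 6.5) is present — its section is the full 4×18.5 rectangle; Taking the first minus the rest: starting from that combined region, the 4×18.5 cube at (-1.5, 6.5) partially overlaps it — only the 19.15 mm² overlap (of its 74.00 mm²) is removed, clipping the outline — 2 connected regions. The result has 2 disconnected regions.

2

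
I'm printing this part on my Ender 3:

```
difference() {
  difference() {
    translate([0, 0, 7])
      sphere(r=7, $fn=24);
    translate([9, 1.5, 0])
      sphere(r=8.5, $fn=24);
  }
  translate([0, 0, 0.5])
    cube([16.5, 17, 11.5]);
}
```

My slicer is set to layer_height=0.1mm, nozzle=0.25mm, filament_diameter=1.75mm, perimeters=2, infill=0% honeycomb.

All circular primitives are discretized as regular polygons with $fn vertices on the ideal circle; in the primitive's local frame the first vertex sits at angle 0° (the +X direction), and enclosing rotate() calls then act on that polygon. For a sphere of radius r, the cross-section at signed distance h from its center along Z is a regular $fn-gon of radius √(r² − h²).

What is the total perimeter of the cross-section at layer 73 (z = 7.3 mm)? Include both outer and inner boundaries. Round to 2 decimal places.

45.40 mm

At z = 7.3 mm: the r=7 sphere slices to a regular 24-gon of circumradius 6.994 (√(r²−h²) with h=0.3 from center) (perimeter = 2·24·6.994·sin(180°/24) = 43.82 mm); the r=8.5 sphere at (9, 1.5) contributes a regular 24-gon of circumradius √(8.5²−7.3²) = 4.354 (perimeter = 2·24·4.354·sin(180°/24) = 27.28 mm); After the difference (first − rest): starting from the r=7 sphere, the r=8.5 sphere at (9, 1.5) partially overlaps it — only the 9.41 mm² overlap (of its 58.89 mm²) is removed, clipping the outline — boundary = 44.35 mm; the cube (footprint 16.5×17) is included at this height (perimeter 67.00 mm); Subtracting the remaining from the first: starting from the result so far, the 16.5×17 cube partially overlaps it — only the 31.21 mm² overlap (of its 280.50 mm²) is removed, clipping the outline — boundary = 45.40 mm. Overall, the cross-section is a single solid region. Total boundary length (outer) = 45.40 mm.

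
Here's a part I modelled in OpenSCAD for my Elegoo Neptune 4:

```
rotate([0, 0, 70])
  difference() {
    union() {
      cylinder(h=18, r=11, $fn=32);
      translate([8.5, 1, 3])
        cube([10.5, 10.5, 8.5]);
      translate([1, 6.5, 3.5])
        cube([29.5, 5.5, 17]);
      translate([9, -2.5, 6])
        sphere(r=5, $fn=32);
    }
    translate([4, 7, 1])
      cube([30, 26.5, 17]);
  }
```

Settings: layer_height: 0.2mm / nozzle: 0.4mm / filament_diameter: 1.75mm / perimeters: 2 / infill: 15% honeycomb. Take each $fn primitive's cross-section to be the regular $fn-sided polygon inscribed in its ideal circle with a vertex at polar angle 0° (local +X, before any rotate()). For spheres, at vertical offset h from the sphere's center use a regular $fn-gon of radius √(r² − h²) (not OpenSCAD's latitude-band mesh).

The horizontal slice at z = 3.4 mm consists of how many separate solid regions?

1

At z = 3.4 mm: the r=11 cylinder contributes a regular 32-gon of circumradius 11; the 10.5×10.5 cube at (8.5, 1) contributes its full rectangle; the cube at (1, 6.5) is not intersected at this z (z outside [3.5, 20.5]); the r=5 sphere at (9, -2.5) contributes a regular 32-gon of circumradius √(5²−2.6²) = 4.271; Taking the union: the regions partially overlap (shared area 49.16 mm²), so overlapping operands fuse into one piece — 1 connected region; the 30×26.5 cube at (4, 7) contributes its full rectangle; Taking the first minus the rest: starting from the result so far, the 30×26.5 cube at (4, 7) partially overlaps it — only the 55.65 mm² overlap (of its 795.00 mm²) is removed, clipping the outline — 1 connected region; (rotated 70° about Z; rotation is an isometry so areas/perimeters/island counts are preserved). The result has 1 disconnected region.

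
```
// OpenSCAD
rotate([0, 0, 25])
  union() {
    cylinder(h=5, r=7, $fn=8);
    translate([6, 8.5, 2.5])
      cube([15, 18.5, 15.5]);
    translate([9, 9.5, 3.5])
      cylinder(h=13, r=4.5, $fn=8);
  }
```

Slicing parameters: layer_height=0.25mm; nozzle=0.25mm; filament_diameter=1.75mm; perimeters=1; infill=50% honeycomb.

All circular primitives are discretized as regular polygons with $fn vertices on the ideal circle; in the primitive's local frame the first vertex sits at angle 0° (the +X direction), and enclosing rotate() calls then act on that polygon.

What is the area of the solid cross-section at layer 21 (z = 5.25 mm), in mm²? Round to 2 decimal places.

301.53 mm²

At z = 5.25 mm: the cylinder does not reach this height (z outside [0, 5]); the cube at (6, 8.5) is present — its section is the full 15×18.5 rectangle (area 277.50 mm²); the r=4.5 cylinder at (9, 9.5) gives a regular 8-gon of circumradius 4.5 (constant along its height) (area = (8/2)·4.500²·sin(360°/8) = 57.28 mm²); Merging all regions: the regions partially overlap — summed areas 334.78 mm² minus the doubly-counted overlap 33.25 mm² gives 301.53 mm² — area = 301.53 mm²; (whole slice rotated 25° about Z — lengths, areas and connectivity unchanged). Overall, the cross-section is a single solid region. Net area = 301.53 mm².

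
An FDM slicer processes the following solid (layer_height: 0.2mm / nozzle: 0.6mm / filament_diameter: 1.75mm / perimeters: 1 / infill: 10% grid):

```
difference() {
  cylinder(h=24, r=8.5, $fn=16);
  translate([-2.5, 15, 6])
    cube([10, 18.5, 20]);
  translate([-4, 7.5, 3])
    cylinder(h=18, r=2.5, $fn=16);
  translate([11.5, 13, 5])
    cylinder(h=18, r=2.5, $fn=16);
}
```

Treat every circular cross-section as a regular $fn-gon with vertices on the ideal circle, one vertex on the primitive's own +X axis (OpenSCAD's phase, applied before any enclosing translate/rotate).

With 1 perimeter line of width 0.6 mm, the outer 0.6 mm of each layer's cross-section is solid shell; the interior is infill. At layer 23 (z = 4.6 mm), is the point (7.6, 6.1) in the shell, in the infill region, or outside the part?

outside

At z = 4.6 mm: the r=8.5 cylinder contributes a regular 16-gon of circumradius 8.5; the cube at (-2.5, 15) is not intersected at this z (z outside [6, 26]); the r=2.5 cylinder at (-4, 7.5) gives a regular 16-gon of circumradius 2.5 (constant along its height); the cylinder at (11.5, 13) is not intersected at this z (z outside [5, 23]); Subtracting the remaining from the first: starting from the r=8.5 cylinder, the r=2.5 cylinder at (-4, 7.5) partially overlaps it — only the 8.43 mm² overlap (of its 19.13 mm²) is removed, clipping the outline — 1 connected region. Overall, the cross-section is a single solid region. The nearest boundary edge runs (6.01, 6.01)→(7.85, 3.25); distance from the point to it = 1.37 mm. The point is not inside any of the regions above, so it lies outside the cross-section (1.37 mm from the nearest boundary).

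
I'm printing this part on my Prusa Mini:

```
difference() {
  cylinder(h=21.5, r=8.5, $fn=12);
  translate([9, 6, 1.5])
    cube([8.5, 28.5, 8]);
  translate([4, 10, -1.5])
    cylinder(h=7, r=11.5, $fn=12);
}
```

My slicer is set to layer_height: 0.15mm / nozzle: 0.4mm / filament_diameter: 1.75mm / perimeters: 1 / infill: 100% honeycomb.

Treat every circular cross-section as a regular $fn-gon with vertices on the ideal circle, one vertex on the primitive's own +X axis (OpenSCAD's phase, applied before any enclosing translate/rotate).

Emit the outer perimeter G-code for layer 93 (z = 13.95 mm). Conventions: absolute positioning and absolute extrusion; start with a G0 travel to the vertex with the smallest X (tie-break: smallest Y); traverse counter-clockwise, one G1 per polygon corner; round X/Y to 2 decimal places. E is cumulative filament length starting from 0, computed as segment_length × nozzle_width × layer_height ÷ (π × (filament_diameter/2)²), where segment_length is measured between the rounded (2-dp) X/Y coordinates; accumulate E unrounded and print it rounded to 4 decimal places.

At z = 13.95 mm: the r=8.5 cylinder gives a regular 12-gon of circumradius 8.5 (constant along its height); the cube at (9, 6) is absent (z outside [1.5, 9.5]); the cylinder at (4, 10) does not reach this height (z outside [-1.5, 5.5]); After the difference (first − rest): none of the subtracted shapes is present at this height, so the r=8.5 cylinder is unchanged — 1 connected region. The outline is a single polygon with 12 vertices. Extrusion per mm of travel: 0.4 × 0.15 / (π × 0.875²) = 0.024945. Accumulating E over each segment gives final E = 1.3170.

G0 X-8.50 Y0.00 Z13.95
G1 X-7.36 Y-4.25 E0.1098
G1 X-4.25 Y-7.36 E0.2195
G1 X0.00 Y-8.50 E0.3292
G1 X4.25 Y-7.36 E0.4390
G1 X7.36 Y-4.25 E0.5487
G1 X8.50 Y0.00 E0.6585
G1 X7.36 Y4.25 E0.7682
G1 X4.25 Y7.36 E0.8780
G1 X0.00 Y8.50 E0.9877
G1 X-4.25 Y7.36 E1.0975
G1 X-7.36 Y4.25 E1.2072
G1 X-8.50 Y0.00 E1.3170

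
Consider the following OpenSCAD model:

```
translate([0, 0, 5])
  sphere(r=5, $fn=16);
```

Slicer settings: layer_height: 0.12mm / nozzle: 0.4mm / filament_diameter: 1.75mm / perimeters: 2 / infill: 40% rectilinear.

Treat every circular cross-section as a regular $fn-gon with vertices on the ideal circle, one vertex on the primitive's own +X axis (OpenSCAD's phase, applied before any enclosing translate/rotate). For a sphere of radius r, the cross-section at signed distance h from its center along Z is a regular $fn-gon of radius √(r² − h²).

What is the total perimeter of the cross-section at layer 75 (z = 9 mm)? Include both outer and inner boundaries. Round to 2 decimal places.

At z = 9 mm: the r=5 sphere slices to a regular 16-gon of circumradius 3.000 (√(r²−h²) with h=4 from center) (perimeter = 2·16·3.000·sin(180°/16) = 18.73 mm). Overall, the cross-section is a single solid region. Total boundary length (outer) = 18.73 mm.

18.73 mm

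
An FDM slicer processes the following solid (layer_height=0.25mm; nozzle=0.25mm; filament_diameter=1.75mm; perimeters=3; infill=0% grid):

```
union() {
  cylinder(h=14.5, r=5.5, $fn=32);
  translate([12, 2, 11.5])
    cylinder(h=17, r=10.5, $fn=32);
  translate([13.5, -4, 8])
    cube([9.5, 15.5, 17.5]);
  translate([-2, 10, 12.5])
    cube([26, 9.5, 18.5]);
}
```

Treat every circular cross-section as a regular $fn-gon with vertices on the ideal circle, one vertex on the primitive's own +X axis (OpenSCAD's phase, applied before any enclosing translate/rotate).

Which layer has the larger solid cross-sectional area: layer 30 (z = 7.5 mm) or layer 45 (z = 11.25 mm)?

layer 45 (z = 11.25 mm)

Layer 30 (z = 7.5): the cylinder: section is a regular 32-gon, circumradius r=5.5 (area = (32/2)·5.500²·sin(360°/32) = 94.42 mm²); the cylinder at (12, 2) is absent (z outside [11.5, 28.5]); the cube at (13.5, -4) is absent (z outside [8, 25.5]); the cube at (-2, 10) is absent (z outside [12.5, 31]); Taking the union: only the r=5.5 cylinder is present, so the union is just that shape — area = 94.42 mm². So its area = 94.42 mm². Layer 45 (z = 11.25): the cylinder: section is a regular 32-gon, circumradius r=5.5 (area = (32/2)·5.500²·sin(360°/32) = 94.42 mm²); the cylinder at (12, 2) is absent (z outside [11.5, 28.5]); the cube at (13.5, -4) (footprint 9.5×15.5) is included at this height (area 147.25 mm²); the cube at (-2, 10) does not reach this height (z outside [12.5, 31]); Merging all regions: the 2 present regions are separate (no shared area or edge), so areas and boundary lengths simply add and each stays a separate island — area = 241.67 mm². So its area = 241.67 mm². Layer 45 is larger (241.67 vs 94.42 mm²).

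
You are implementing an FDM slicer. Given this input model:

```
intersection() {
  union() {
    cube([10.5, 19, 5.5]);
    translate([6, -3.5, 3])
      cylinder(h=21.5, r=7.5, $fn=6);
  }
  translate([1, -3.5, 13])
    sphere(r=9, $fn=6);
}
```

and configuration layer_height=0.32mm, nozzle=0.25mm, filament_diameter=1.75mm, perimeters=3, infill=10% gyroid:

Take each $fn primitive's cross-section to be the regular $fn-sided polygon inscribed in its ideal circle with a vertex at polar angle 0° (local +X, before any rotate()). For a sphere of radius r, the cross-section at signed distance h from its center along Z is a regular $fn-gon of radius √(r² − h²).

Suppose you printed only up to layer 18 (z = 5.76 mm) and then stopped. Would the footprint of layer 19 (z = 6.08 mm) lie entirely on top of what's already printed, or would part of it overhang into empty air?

Compare the two slices. At z = 5.76: the cube is absent (z outside [0, 5.5]); the r=7.5 cylinder at (6, -3.5) gives a regular 6-gon of circumradius 7.5 (constant along its height) (area = (6/2)·7.500²·sin(360°/6) = 146.14 mm²); Taking the union: only the r=7.5 cylinder at (6, -3.5) is present, so the union is just that shape — area = 146.14 mm²; the sphere at (1, -3.5): section is a regular 6-gon, circumradius = √(r²−h²) = √(9²−7.24²) = 5.346 (area = (6/2)·5.346²·sin(360°/6) = 74.26 mm²); Taking the intersection: the r=9 sphere at (1, -3.5) partially overlaps the result so far; clipping to the common part keeps 47.90 mm² — area = 47.90 mm². At z = 6.08: the cube does not reach this height (z outside [0, 5.5]); the r=7.5 cylinder at (6, -3.5) gives a regular 6-gon of circumradius 7.5 (constant along its height) (area = (6/2)·7.500²·sin(360°/6) = 146.14 mm²); Merging all regions: only the r=7.5 cylinder at (6, -3.5) is present, so the union is just that shape — area = 146.14 mm²; the sphere at (1, -3.5): section is a regular 6-gon, circumradius = √(r²−h²) = √(9²−6.92²) = 5.754 (area = (6/2)·5.754²·sin(360°/6) = 86.03 mm²); Taking the intersection: the r=9 sphere at (1, -3.5) partially overlaps the result so far; clipping to the common part keeps 53.59 mm² — area = 53.59 mm². Checking containment: at z = 6.08 the cross-section extends beyond the z = 5.76 cross-section by about 5.69 mm².

part overhangs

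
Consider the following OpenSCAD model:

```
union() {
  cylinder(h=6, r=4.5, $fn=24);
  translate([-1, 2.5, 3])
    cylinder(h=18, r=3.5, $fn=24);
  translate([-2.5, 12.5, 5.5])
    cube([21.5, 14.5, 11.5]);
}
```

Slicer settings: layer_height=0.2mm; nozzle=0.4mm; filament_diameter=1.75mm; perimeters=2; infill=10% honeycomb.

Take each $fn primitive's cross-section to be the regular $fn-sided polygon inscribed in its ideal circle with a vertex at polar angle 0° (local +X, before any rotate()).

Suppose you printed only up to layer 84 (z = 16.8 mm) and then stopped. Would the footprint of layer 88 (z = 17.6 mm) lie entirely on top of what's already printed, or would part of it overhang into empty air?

Compare the two slices. At z = 16.8: the cylinder does not reach this height (z outside [0, 6]); the r=3.5 cylinder at (-1, 2.5) contributes a regular 24-gon of circumradius 3.5 (area = (24/2)·3.500²·sin(360°/24) = 38.05 mm²); the 21.5×14.5 cube at (-2.5, 12.5) contributes its full rectangle (area 311.75 mm²); Taking the union: the 2 present regions are separate (no shared area or edge), so areas and boundary lengths simply add and each stays a separate island — area = 349.80 mm². At z = 17.6: the cylinder does not reach this height (z outside [0, 6]); the cylinder at (-1, 2.5): section is a regular 24-gon, circumradius r=3.5 (area = (24/2)·3.500²·sin(360°/24) = 38.05 mm²); the cube at (-2.5, 12.5) does not reach this height (z outside [5.5, 17]); Taking the union: only the r=3.5 cylinder at (-1, 2.5) is present, so the union is just that shape — area = 38.05 mm². Checking containment: the cross-section at z = 17.6 is a subset of the cross-section at z = 16.8.

entirely on top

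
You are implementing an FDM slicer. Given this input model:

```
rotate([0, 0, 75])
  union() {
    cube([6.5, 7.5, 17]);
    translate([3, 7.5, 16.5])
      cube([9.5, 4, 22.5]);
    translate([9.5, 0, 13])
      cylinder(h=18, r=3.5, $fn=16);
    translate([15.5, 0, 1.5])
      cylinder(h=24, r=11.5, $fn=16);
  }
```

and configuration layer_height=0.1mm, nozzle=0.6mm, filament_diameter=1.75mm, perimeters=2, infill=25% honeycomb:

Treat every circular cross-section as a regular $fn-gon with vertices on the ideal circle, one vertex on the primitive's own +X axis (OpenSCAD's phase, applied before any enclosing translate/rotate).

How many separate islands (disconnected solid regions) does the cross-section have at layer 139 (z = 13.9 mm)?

At z = 13.9 mm: the cube is present — its section is the full 6.5×7.5 rectangle; the cube at (3, 7.5) is not intersected at this z (z outside [16.5, 39]); the r=3.5 cylinder at (9.5, 0) contributes a regular 16-gon of circumradius 3.5; the r=11.5 cylinder at (15.5, 0) gives a regular 16-gon of circumradius 11.5 (constant along its height); Taking the union: the regions partially overlap (shared area 48.55 mm²), so overlapping operands fuse into one piece — 1 connected region; (rotated 75° about Z; rotation is an isometry so areas/perimeters/island counts are preserved). Overall, the cross-section is a single solid region. Island count = 1.

1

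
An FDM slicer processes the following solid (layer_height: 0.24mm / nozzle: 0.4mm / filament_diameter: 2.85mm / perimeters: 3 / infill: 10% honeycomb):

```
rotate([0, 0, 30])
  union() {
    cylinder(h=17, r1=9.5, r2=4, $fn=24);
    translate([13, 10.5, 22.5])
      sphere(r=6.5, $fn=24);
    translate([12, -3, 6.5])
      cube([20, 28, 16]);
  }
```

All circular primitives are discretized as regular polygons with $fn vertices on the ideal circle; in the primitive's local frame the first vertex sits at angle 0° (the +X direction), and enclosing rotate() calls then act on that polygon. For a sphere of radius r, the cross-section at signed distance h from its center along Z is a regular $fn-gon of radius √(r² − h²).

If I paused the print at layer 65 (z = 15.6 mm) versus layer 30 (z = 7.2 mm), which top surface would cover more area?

layer 30 (z = 7.2 mm)

Layer 65 (z = 15.6): the cone contributes a regular 24-gon of circumradius 4.453 (interpolated between r1=9.5 and r2=4 at t=0.918) (area = (24/2)·4.453²·sin(360°/24) = 61.58 mm²); the sphere at (13, 10.5) does not reach this height (|z−center|=6.900 > r=6.5); the cube at (12, -3) (footprint 20×28) is included at this height (area 560.00 mm²); Taking the union: the 2 present regions are separate (no shared area or edge), so areas and boundary lengths simply add and each stays a separate island — area = 621.58 mm²; (rotated 30° about Z; rotation is an isometry so areas/perimeters/island counts are preserved). So its area = 621.58 mm². Layer 30 (z = 7.2): the cone (r1=9.5→r2=4) has section circumradius 7.171 here — a regular 24-gon (area = (24/2)·7.171²·sin(360°/24) = 159.69 mm²); the sphere at (13, 10.5) is not intersected at this z (|z−center|=15.300 > r=6.5); the 20×28 cube at (12, -3) contributes its full rectangle (area 560.00 mm²); Combining (union): the 2 present regions are separate (no shared area or edge), so areas and boundary lengths simply add and each stays a separate island — area = 719.69 mm²; (rotated 30° about Z; rotation is an isometry so areas/perimeters/island counts are preserved). So its area = 719.69 mm². Layer 30 is larger (719.69 vs 621.58 mm²).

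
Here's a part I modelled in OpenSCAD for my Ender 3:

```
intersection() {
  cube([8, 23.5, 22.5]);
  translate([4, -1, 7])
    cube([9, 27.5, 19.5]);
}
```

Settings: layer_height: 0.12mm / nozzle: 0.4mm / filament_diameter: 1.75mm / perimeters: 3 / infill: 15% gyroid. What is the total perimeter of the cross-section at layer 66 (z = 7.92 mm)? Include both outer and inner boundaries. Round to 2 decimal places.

At z = 7.92 mm: the cube is present — its section is the full 8×23.5 rectangle (perimeter 63.00 mm); the cube at (4, -1) is present — its section is the full 9×27.5 rectangle (perimeter 73.00 mm); Taking the intersection: the 9×27.5 cube at (4, -1) partially overlaps the 8×23.5 cube; clipping to the common part keeps 94.00 mm² — boundary = 55.00 mm. Overall, the cross-section is a single solid region. Total boundary length (outer) = 55.00 mm.

55.00 mm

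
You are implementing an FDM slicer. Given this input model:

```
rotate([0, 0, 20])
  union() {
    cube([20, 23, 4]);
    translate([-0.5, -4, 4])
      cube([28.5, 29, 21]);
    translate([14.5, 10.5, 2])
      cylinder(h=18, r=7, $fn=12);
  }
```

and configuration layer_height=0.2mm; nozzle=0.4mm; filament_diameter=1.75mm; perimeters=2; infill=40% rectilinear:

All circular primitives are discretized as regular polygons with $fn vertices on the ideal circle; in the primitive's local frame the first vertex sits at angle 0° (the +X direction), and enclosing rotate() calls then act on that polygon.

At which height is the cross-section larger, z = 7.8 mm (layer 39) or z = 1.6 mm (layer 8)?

Layer 39 (z = 7.8): the cube is absent (z outside [0, 4]); the cube at (-0.5, -4) is present — its section is the full 28.5×29 rectangle (area 826.50 mm²); the r=7 cylinder at (14.5, 10.5) gives a regular 12-gon of circumradius 7 (constant along its height) (area = (12/2)·7.000²·sin(360°/12) = 147.00 mm²); Taking the union: the r=7 cylinder at (14.5, 10.5) lies entirely inside the 28.5×29 cube at (-0.5, -4), so the union is just the 28.5×29 cube at (-0.5, -4) — area = 826.50 mm²; (whole slice rotated 20° about Z — lengths, areas and connectivity unchanged). So its area = 826.50 mm². Layer 8 (z = 1.6): the cube (footprint 20×23) is included at this height (area 460.00 mm²); the cube at (-0.5, -4) is absent (z outside [4, 25]); the cylinder at (14.5, 10.5) is not intersected at this z (z outside [2, 20]); Combining (union): only the 20×23 cube is present, so the union is just that shape — area = 460.00 mm²; (whole slice rotated 20° about Z — lengths, areas and connectivity unchanged). So its area = 460.00 mm². Layer 39 is larger (826.50 vs 460.00 mm²).

layer 39 (z = 7.8 mm)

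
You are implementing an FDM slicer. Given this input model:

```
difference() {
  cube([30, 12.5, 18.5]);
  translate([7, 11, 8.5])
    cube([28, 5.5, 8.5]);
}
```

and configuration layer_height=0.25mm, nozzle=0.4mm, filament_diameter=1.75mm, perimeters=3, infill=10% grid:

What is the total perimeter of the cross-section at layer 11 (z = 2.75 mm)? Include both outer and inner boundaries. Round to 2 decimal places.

85.00 mm

At z = 2.75 mm: the cube (footprint 30×12.5) is included at this height (perimeter 85.00 mm); the cube at (7, 11) is absent (z outside [8.5, 17]); Taking the first minus the rest: none of the subtracted shapes is present at this height, so the 30×12.5 cube is unchanged — boundary = 85.00 mm. Overall, the cross-section is a single solid region. Total boundary length (outer) = 85.00 mm.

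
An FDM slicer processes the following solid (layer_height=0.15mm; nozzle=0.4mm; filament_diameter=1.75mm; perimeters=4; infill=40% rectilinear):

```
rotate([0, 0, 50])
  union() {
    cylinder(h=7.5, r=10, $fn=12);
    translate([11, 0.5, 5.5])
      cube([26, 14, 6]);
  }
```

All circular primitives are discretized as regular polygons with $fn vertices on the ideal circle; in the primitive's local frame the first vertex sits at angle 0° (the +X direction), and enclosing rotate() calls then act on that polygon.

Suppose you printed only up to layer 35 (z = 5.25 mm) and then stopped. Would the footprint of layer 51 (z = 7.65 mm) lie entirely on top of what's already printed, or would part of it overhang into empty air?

Compare the two slices. At z = 5.25: the r=10 cylinder gives a regular 12-gon of circumradius 10 (constant along its height) (area = (12/2)·10.000²·sin(360°/12) = 300.00 mm²); the cube at (11, 0.5) is absent (z outside [5.5, 11.5]); Taking the union: only the r=10 cylinder is present, so the union is just that shape — area = 300.00 mm²; (rotated 50° about Z; rotation is an isometry so areas/perimeters/island counts are preserved). At z = 7.65: the cylinder does not reach this height (z outside [0, 7.5]); the cube at (11, 0.5) is present — its section is the full 26×14 rectangle (area 364.00 mm²); Merging all regions: only the 26×14 cube at (11, 0.5) is present, so the union is just that shape — area = 364.00 mm²; (whole slice rotated 50° about Z — lengths, areas and connectivity unchanged). Checking containment: at z = 7.65 the cross-section extends beyond the z = 5.25 cross-section by about 364.00 mm².

part overhangs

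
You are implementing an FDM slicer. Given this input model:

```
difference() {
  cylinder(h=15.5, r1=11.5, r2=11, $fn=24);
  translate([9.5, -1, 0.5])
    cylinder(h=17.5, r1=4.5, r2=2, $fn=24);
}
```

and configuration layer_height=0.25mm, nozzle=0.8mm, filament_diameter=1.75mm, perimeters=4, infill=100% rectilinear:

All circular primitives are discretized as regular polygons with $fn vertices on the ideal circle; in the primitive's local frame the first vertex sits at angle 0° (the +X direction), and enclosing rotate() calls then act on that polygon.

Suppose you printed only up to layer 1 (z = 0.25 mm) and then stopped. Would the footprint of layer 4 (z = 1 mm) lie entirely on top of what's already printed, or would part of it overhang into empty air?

Compare the two slices. At z = 0.25: the cone (r1=11.5→r2=11) has section circumradius 11.492 here — a regular 24-gon (area = (24/2)·11.492²·sin(360°/24) = 410.17 mm²); the cone at (9.5, -1) is absent (z outside [0.5, 18]); Subtracting the remaining from the first: none of the subtracted shapes is present at this height, so the cone is unchanged — area = 410.17 mm². At z = 1: the cone (r1=11.5→r2=11) has section circumradius 11.468 here — a regular 24-gon (area = (24/2)·11.468²·sin(360°/24) = 408.44 mm²); the cone at (9.5, -1) contributes a regular 24-gon of circumradius 4.429 (interpolated between r1=4.5 and r2=2 at t=0.029) (area = (24/2)·4.429²·sin(360°/24) = 60.91 mm²); Subtracting the remaining from the first: starting from the cone (408.44 mm²), the cone at (9.5, -1) partially overlaps it — only the 44.11 mm² overlap (of its 60.91 mm²) is removed, clipping the outline — area = 364.33 mm². Checking containment: the cross-section at z = 1 is a subset of the cross-section at z = 0.25.

entirely on top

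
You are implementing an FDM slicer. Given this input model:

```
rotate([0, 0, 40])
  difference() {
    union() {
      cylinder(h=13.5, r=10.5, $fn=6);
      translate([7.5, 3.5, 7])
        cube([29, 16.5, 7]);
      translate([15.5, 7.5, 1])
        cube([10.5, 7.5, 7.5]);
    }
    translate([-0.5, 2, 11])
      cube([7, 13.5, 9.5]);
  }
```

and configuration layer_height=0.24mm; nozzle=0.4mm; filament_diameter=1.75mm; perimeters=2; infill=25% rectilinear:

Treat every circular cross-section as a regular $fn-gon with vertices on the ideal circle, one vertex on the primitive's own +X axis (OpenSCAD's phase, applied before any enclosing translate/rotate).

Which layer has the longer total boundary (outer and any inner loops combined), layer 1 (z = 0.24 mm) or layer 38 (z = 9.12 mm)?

Layer 1 (z = 0.24): the cylinder: section is a regular 6-gon, circumradius r=10.5 (perimeter = 2·6·10.500·sin(180°/6) = 63.00 mm); the cube at (7.5, 3.5) is absent (z outside [7, 14]); the cube at (15.5, 7.5) does not reach this height (z outside [1, 8.5]); Combining (union): only the r=10.5 cylinder is present, so the union is just that shape — boundary = 63.00 mm; the cube at (-0.5, 2) does not reach this height (z outside [11, 20.5]); Subtracting the remaining from the first: none of the subtracted shapes is present at this height, so that combined region is unchanged — boundary = 63.00 mm; (rotated 40° about Z; rotation is an isometry so areas/perimeters/island counts are preserved). So its perimeter = 63.00 mm. Layer 38 (z = 9.12): the cylinder: section is a regular 6-gon, circumradius r=10.5 (perimeter = 2·6·10.500·sin(180°/6) = 63.00 mm); the cube at (7.5, 3.5) (footprint 29×16.5) is included at this height (perimeter 91.00 mm); the cube at (15.5, 7.5) is absent (z outside [1, 8.5]); Taking the union: the regions partially overlap (shared area 0.83 mm²), so the edge portions inside another operand are dropped and the merged outline is re-measured after clipping — boundary = 149.37 mm; the cube at (-0.5, 2) is absent (z outside [11, 20.5]); Subtracting the remaining from the first: none of the subtracted shapes is present at this height, so the result so far is unchanged — boundary = 149.37 mm; (whole slice rotated 40° about Z — lengths, areas and connectivity unchanged). So its perimeter = 149.37 mm. Layer 38 is larger (149.37 vs 63.00 mm).

layer 38 (z = 9.12 mm)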